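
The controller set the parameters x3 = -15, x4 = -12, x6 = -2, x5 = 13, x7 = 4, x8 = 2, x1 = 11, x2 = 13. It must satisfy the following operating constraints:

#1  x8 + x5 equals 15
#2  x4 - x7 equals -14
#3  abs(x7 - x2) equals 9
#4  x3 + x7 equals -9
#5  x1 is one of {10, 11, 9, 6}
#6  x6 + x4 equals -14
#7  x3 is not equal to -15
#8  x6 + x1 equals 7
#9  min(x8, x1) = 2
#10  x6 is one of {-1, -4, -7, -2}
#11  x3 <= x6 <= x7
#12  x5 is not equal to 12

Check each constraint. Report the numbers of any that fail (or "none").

Constraints 2, 4, 7, and 8 do not hold.

#1 x8 + x5 = 2 + 13 = 15 — satisfied.
#2 x4 - x7 = -12 - 4 = -16, not -14 — violated.
#3 abs(4 - 13) = 9 — satisfied.
#4 x3 + x7 = -15 + 4 = -11, not -9 — violated.
#5 x1 = 11 is in {10, 11, 9, 6} — satisfied.
#6 x6 + x4 = -2 + (-12) = -14 — satisfied.
#7 x3 = -15, but -15 is required to differ — violated.
#8 x6 + x1 = -2 + 11 = 9, not 7 — violated.
#9 min(2, 11) = 2 — satisfied.
#10 x6 = -2 is in {-1, -4, -7, -2} — satisfied.
#11 values -15 <= -2 <= 4 — satisfied.
#12 x5 = 13, and 13 ≠ 12 — satisfied.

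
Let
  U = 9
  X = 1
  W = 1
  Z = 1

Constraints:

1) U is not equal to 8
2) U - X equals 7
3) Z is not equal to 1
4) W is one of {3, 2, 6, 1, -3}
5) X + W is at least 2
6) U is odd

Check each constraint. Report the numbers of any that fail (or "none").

1) U = 9, and 9 ≠ 8  yes
2) U - X = 9 - 1 = 8, not 7  no
3) Z = 1, but 1 is required to differ  no
4) W = 1 is in {3, 2, 6, 1, -3}  yes
5) X + W = 1 + 1 = 2; 2 ≥ 2  yes
6) U = 9 is odd  yes

Constraints 2 and 3 are violated.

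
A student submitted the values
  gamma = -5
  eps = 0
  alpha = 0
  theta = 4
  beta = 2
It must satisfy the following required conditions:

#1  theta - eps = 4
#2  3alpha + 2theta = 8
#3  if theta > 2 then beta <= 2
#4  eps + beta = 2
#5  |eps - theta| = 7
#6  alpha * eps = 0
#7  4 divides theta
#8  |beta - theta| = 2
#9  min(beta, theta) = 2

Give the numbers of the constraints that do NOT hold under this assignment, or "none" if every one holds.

#1 theta - eps = 4 - 0 = 4  ✔
#2 3alpha + 2theta = 3(0) + 2(4) = 8  ✔
#3 theta = 4 > 2, so we need beta ≤ 2; beta = 2 ≤ 2  ✔
#4 eps + beta = 0 + 2 = 2  ✔
#5 |0 - 4| = 4, not 7  ✘
#6 alpha * eps = 0 * 0 = 0  ✔
#7 4 / 4 = 1, so 4 divides 4  ✔
#8 |2 - 4| = 2  ✔
#9 min(2, 4) = 2  ✔

Constraint 5 does not hold.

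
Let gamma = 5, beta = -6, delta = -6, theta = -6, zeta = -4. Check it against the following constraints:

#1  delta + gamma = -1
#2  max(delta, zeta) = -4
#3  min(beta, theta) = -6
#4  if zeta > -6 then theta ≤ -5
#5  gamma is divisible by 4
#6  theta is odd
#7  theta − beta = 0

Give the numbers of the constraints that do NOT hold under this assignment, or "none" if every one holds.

Constraints 5 and 6 do not hold.

#1 delta + gamma = -6 + 5 = -1 — satisfied.
#2 max(-6, -4) = -4 — satisfied.
#3 min(-6, -6) = -6 — satisfied.
#4 zeta = -4 > -6, so we need theta ≤ -5; theta = -6 ≤ -5 — satisfied.
#5 5 = 4×1 + 1, so 4 does not divide 5 — violated.
#6 theta = -6 is even — violated.
#7 theta − beta = -6 − (-6) = 0 — satisfied.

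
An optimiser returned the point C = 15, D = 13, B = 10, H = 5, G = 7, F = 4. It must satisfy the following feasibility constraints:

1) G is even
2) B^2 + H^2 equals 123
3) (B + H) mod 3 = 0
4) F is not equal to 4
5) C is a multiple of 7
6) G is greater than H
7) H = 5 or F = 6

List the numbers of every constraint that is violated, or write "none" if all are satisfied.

Constraints 1, 2, 4, 5 are violated.

1) G = 7 is odd  ✗
2) B^2 + H^2 = 10^2 + 5^2 = 100 + 25 = 125, not 123  ✗
3) B + H = 15; 15 mod 3 = 0  ✓
4) F = 4, but 4 is required to differ  ✗
5) 15 = 7*2 + 1, so 7 does not divide 15  ✗
6) G = 7, H = 5; 7 > 5  ✓
7) H = 5 = 5 (first disjunct)  ✓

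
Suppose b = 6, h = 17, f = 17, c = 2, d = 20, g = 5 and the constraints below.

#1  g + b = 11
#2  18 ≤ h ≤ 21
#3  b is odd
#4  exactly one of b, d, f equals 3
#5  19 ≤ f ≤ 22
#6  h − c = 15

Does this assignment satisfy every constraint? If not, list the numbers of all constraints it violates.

The assignment fails constraints 2, 3, 4, 5.

#1 g + b = 5 + 6 = 11  ✓
#2 h = 17 is outside [18, 21]  ✗
#3 b = 6 is even  ✗
#4 b=6, d=20, f=17; 0 of them equal 3, not exactly one  ✗
#5 f = 17 is outside [19, 22]  ✗
#6 h − c = 17 − 2 = 15  ✓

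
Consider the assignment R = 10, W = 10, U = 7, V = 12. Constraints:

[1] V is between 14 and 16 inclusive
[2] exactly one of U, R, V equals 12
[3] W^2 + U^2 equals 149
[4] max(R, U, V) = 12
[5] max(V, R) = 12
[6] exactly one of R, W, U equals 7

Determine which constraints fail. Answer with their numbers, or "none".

The assignment fails constraint 1.

[1] V = 12 is outside [14, 16] — fails.
[2] U=7, R=10, V=12; 1 of them equals 12 — holds.
[3] W^2 + U^2 = 10^2 + 7^2 = 100 + 49 = 149 — holds.
[4] max(10, 7, 12) = 12 — holds.
[5] max(12, 10) = 12 — holds.
[6] R=10, W=10, U=7; 1 of them equals 7 — holds.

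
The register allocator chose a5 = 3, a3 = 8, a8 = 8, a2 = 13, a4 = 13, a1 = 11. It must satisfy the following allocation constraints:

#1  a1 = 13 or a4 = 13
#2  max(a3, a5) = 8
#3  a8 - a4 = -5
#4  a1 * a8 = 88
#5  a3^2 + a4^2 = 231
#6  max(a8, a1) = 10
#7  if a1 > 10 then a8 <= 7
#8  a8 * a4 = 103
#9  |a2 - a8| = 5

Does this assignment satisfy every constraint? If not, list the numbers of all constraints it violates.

Constraints 5, 6, 7, 8 are violated.

#1 a1 = 11 ≠ 13, but a4 = 13 = 13 (second disjunct) — holds.
#2 max(8, 3) = 8 — holds.
#3 a8 - a4 = 8 - 13 = -5 — holds.
#4 a1 * a8 = 11 * 8 = 88 — holds.
#5 a3^2 + a4^2 = 8^2 + 13^2 = 64 + 169 = 233, not 231 — fails.
#6 max(8, 11) = 11, not 10 — fails.
#7 a1 = 11 > 10, so we need a8 ≤ 7; but a8 = 8 > 7 — fails.
#8 a8 * a4 = 8 * 13 = 104, not 103 — fails.
#9 |13 - 8| = 5 — holds.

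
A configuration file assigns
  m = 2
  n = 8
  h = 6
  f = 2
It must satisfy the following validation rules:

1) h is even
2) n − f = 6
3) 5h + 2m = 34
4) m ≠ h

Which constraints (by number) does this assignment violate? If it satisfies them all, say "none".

The assignment satisfies every constraint.

1) h = 6 is even — holds.
2) n − f = 8 − 2 = 6 — holds.
3) 5h + 2m = 5(6) + 2(2) = 34 — holds.
4) m = 2, h = 6; distinct — holds.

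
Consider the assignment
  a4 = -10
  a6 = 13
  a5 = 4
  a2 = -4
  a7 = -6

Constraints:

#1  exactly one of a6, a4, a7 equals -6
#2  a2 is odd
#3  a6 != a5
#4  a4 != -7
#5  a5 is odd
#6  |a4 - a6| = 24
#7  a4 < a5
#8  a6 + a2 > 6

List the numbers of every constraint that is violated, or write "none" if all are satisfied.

#1 a6=13, a4=-10, a7=-6; 1 of them equals -6 — satisfied.
#2 a2 = -4 is even — violated.
#3 a6 = 13, a5 = 4; distinct — satisfied.
#4 a4 = -10, and -10 ≠ -7 — satisfied.
#5 a5 = 4 is even — violated.
#6 |-10 - 13| = 23, not 24 — violated.
#7 a4 = -10, a5 = 4; -10 < 4 — satisfied.
#8 a6 + a2 = 13 + (-4) = 9; 9 > 6 — satisfied.

Violated: 2, 5, 6.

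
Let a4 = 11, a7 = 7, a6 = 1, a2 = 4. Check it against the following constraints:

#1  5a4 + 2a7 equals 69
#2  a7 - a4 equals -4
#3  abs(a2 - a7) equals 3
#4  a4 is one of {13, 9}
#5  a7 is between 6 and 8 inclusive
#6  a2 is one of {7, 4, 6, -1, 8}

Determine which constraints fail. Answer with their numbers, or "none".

#1 5a4 + 2a7 = 5(11) + 2(7) = 69  ✔
#2 a7 - a4 = 7 - 11 = -4  ✔
#3 abs(4 - 7) = 3  ✔
#4 a4 = 11 is not in {13, 9}  ✘
#5 a7 = 7 lies in [6, 8]  ✔
#6 a2 = 4 is in {7, 4, 6, -1, 8}  ✔

No — constraint 4 is not satisfied.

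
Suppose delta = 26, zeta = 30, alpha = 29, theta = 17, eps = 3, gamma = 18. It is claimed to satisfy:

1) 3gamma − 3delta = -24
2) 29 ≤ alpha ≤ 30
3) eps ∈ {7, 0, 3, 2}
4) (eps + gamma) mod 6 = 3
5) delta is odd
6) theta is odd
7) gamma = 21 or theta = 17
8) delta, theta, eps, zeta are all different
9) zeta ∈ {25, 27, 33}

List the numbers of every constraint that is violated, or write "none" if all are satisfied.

No — constraints 5 and 9 are not satisfied.

1) 3gamma − 3delta = 3(18) − 3(26) = -24  holds
2) alpha = 29 lies in [29, 30]  holds
3) eps = 3 is in {7, 0, 3, 2}  holds
4) eps + gamma = 21; 21 mod 6 = 3  holds
5) delta = 26 is even  fails
6) theta = 17 is odd  holds
7) gamma = 18 ≠ 21, but theta = 17 = 17 (second disjunct)  holds
8) values 26, 17, 3, 30 are pairwise distinct  holds
9) zeta = 30 is not in {25, 27, 33}  fails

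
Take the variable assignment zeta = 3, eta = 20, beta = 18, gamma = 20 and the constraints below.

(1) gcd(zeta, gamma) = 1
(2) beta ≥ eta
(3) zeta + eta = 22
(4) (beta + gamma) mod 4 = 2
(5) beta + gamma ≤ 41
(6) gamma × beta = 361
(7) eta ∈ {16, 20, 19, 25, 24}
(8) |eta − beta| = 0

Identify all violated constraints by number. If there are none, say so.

The assignment fails constraints 2, 3, 6, 8.

(1) gcd(3, 20) = 1 — holds.
(2) beta = 18, eta = 20; 18 < 20 (want ≥) — does not hold.
(3) zeta + eta = 3 + 20 = 23, not 22 — does not hold.
(4) beta + gamma = 38; 38 mod 4 = 2 — holds.
(5) beta + gamma = 18 + 20 = 38; 38 ≤ 41 — holds.
(6) gamma × beta = 20 × 18 = 360, not 361 — does not hold.
(7) eta = 20 is in {16, 20, 19, 25, 24} — holds.
(8) |20 − 18| = 2, not 0 — does not hold.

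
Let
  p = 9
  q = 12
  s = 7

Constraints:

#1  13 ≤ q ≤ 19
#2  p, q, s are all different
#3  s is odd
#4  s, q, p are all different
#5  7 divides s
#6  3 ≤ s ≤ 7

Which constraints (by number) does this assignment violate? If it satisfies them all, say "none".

#1 q = 12 is outside [13, 19]  fails
#2 values 9, 12, 7 are pairwise distinct  holds
#3 s = 7 is odd  holds
#4 values 7, 12, 9 are pairwise distinct  holds
#5 7 / 7 = 1, so 7 divides 7  holds
#6 s = 7 lies in [3, 7]  holds

Violated: 1.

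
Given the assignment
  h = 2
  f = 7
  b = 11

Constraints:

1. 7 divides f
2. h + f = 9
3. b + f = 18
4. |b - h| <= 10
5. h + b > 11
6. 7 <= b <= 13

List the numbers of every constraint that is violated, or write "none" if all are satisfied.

Yes — all constraints hold.

1. 7 / 7 = 1, so 7 divides 7 — holds.
2. h + f = 2 + 7 = 9 — holds.
3. b + f = 11 + 7 = 18 — holds.
4. |11 - 2| = 9; 9 ≤ 10 — holds.
5. h + b = 2 + 11 = 13; 13 > 11 — holds.
6. b = 11 lies in [7, 13] — holds.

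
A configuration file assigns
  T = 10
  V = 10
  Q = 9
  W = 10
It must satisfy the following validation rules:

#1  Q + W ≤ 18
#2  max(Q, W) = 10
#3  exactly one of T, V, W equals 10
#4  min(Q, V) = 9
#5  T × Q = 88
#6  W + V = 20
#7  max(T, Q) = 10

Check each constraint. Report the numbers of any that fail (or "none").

#1 Q + W = 9 + 10 = 19; 19 > 18, bound 18 not met — violated.
#2 max(9, 10) = 10 — satisfied.
#3 T=10, V=10, W=10; 3 of them equal 10, not exactly one — violated.
#4 min(9, 10) = 9 — satisfied.
#5 T × Q = 10 × 9 = 90, not 88 — violated.
#6 W + V = 10 + 10 = 20 — satisfied.
#7 max(10, 9) = 10 — satisfied.

The assignment fails constraints 1, 3, 5.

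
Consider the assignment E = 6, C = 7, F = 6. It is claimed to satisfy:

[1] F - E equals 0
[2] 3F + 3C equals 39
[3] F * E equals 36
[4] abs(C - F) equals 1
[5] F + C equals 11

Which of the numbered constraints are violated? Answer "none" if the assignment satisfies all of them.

[1] F - E = 6 - 6 = 0  yes
[2] 3F + 3C = 3(6) + 3(7) = 39  yes
[3] F * E = 6 * 6 = 36  yes
[4] abs(7 - 6) = 1  yes
[5] F + C = 6 + 7 = 13, not 11  no

No — constraint 5 is not satisfied.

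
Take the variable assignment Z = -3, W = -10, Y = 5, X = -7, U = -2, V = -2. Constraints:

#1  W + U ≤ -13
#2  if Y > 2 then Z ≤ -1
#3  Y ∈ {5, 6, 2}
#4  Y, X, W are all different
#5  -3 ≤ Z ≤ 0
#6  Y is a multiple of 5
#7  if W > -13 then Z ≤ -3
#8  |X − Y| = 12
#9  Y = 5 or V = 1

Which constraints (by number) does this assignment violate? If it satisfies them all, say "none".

The assignment fails constraint 1.

#1 W + U = -10 + (-2) = -12; -12 > -13, bound -13 not met  no
#2 Y = 5 > 2, so we need Z ≤ -1; Z = -3 ≤ -1  yes
#3 Y = 5 is in {5, 6, 2}  yes
#4 values 5, -7, -10 are pairwise distinct  yes
#5 Z = -3 lies in [-3, 0]  yes
#6 5 / 5 = 1, so 5 divides 5  yes
#7 W = -10 > -13, so we need Z ≤ -3; Z = -3 ≤ -3  yes
#8 |-7 − 5| = 12  yes
#9 Y = 5 = 5 (first disjunct)  yes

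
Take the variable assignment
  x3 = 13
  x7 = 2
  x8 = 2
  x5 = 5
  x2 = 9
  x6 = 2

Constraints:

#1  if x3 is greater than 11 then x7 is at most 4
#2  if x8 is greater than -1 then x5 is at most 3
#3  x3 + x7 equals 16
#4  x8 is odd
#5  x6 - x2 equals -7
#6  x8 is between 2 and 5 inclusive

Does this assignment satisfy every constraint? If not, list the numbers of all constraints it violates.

#1 x3 = 13 > 11, so we need x7 ≤ 4; x7 = 2 ≤ 4 — satisfied.
#2 x8 = 2 > -1, so we need x5 ≤ 3; but x5 = 5 > 3 — violated.
#3 x3 + x7 = 13 + 2 = 15, not 16 — violated.
#4 x8 = 2 is even — violated.
#5 x6 - x2 = 2 - 9 = -7 — satisfied.
#6 x8 = 2 lies in [2, 5] — satisfied.

Constraints 2, 3, 4 do not hold.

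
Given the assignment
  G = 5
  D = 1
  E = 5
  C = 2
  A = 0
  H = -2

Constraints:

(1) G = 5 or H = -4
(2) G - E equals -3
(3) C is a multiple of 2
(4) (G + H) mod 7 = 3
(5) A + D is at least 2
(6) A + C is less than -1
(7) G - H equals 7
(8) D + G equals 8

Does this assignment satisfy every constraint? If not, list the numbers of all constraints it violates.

(1) G = 5 = 5 (first disjunct)  yes
(2) G - E = 5 - 5 = 0, not -3  no
(3) 2 / 2 = 1, so 2 divides 2  yes
(4) G + H = 3; 3 mod 7 = 3  yes
(5) A + D = 0 + 1 = 1; 1 < 2, bound 2 not met  no
(6) A + C = 0 + 2 = 2; 2 ≥ -1, bound -1 not met  no
(7) G - H = 5 - (-2) = 7  yes
(8) D + G = 1 + 5 = 6, not 8  no

Constraints 2, 5, 6, and 8 do not hold.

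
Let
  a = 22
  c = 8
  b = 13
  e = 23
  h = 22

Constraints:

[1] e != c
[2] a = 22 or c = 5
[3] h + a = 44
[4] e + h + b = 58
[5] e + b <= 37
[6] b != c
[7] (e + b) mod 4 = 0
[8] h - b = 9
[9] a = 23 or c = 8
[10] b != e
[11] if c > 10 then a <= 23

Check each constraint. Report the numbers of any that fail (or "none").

[1] e = 23, c = 8; distinct — holds.
[2] a = 22 = 22 (first disjunct) — holds.
[3] h + a = 22 + 22 = 44 — holds.
[4] e + h + b = 23 + 22 + 13 = 58 — holds.
[5] e + b = 23 + 13 = 36; 36 ≤ 37 — holds.
[6] b = 13, c = 8; distinct — holds.
[7] e + b = 36; 36 mod 4 = 0 — holds.
[8] h - b = 22 - 13 = 9 — holds.
[9] a = 22 ≠ 23, but c = 8 = 8 (second disjunct) — holds.
[10] b = 13, e = 23; distinct — holds.
[11] c = 8, not > 10; antecedent false, conditional vacuously true — holds.

All constraints are satisfied.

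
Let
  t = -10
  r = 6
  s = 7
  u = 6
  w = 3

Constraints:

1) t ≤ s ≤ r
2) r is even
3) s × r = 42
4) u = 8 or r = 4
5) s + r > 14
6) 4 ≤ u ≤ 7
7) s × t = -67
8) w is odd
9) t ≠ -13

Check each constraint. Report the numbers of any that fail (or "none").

Constraints 1, 4, 5, 7 do not hold.

1) values -10, 7, 6; s = 7 is not ≤ r = 6  fails
2) r = 6 is even  holds
3) s × r = 7 × 6 = 42  holds
4) u = 6 ≠ 8 and r = 6 ≠ 4; both disjuncts false  fails
5) s + r = 7 + 6 = 13; 13 ≤ 14, bound 14 not met  fails
6) u = 6 lies in [4, 7]  holds
7) s × t = 7 × (-10) = -70, not -67  fails
8) w = 3 is odd  holds
9) t = -10, and -10 ≠ -13  holds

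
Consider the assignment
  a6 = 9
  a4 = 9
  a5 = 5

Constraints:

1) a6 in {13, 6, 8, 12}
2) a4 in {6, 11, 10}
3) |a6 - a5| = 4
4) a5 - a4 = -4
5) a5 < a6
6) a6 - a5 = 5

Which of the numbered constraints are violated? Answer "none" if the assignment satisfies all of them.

1) a6 = 9 is not in {13, 6, 8, 12} — violated.
2) a4 = 9 is not in {6, 11, 10} — violated.
3) |9 - 5| = 4 — satisfied.
4) a5 - a4 = 5 - 9 = -4 — satisfied.
5) a5 = 5, a6 = 9; 5 < 9 — satisfied.
6) a6 - a5 = 9 - 5 = 4, not 5 — violated.

Constraints 1, 2, 6 are violated.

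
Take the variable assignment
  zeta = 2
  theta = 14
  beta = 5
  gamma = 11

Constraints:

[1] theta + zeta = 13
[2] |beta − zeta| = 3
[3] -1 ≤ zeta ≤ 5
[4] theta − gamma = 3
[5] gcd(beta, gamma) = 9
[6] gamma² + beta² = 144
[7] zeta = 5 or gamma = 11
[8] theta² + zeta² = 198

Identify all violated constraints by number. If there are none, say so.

[1] theta + zeta = 14 + 2 = 16, not 13 — does not hold.
[2] |5 − 2| = 3 — holds.
[3] zeta = 2 lies in [-1, 5] — holds.
[4] theta − gamma = 14 − 11 = 3 — holds.
[5] gcd(5, 11) = 1, not 9 — does not hold.
[6] gamma² + beta² = 11² + 5² = 121 + 25 = 146, not 144 — does not hold.
[7] zeta = 2 ≠ 5, but gamma = 11 = 11 (second disjunct) — holds.
[8] theta² + zeta² = 14² + 2² = 196 + 4 = 200, not 198 — does not hold.

Constraints 1, 5, 6, 8 are violated.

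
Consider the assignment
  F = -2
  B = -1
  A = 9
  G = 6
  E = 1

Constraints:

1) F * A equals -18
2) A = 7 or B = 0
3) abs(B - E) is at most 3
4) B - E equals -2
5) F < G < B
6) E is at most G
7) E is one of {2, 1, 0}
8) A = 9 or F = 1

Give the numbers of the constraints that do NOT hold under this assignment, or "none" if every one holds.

1) F * A = -2 * 9 = -18 — OK.
2) A = 9 ≠ 7 and B = -1 ≠ 0; both disjuncts false — violated.
3) abs(-1 - 1) = 2; 2 ≤ 3 — OK.
4) B - E = -1 - 1 = -2 — OK.
5) values -2, 6, -1; G = 6 is not < B = -1 — violated.
6) E = 1, G = 6; 1 ≤ 6 — OK.
7) E = 1 is in {2, 1, 0} — OK.
8) A = 9 = 9 (first disjunct) — OK.

Constraints 2 and 5 do not hold.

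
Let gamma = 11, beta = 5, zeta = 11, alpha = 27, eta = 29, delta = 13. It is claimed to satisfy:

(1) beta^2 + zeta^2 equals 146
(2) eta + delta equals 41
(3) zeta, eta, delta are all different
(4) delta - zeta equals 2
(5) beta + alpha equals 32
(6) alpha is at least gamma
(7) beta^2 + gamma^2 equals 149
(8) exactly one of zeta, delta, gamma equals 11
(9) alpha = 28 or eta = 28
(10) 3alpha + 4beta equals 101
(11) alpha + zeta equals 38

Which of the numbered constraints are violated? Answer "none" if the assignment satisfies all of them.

The assignment fails constraints 2, 7, 8, and 9.

(1) beta^2 + zeta^2 = 5^2 + 11^2 = 25 + 121 = 146  holds
(2) eta + delta = 29 + 13 = 42, not 41  fails
(3) values 11, 29, 13 are pairwise distinct  holds
(4) delta - zeta = 13 - 11 = 2  holds
(5) beta + alpha = 5 + 27 = 32  holds
(6) alpha = 27, gamma = 11; 27 ≥ 11  holds
(7) beta^2 + gamma^2 = 5^2 + 11^2 = 25 + 121 = 146, not 149  fails
(8) zeta=11, delta=13, gamma=11; 2 of them equal 11, not exactly one  fails
(9) alpha = 27 ≠ 28 and eta = 29 ≠ 28; both disjuncts false  fails
(10) 3alpha + 4beta = 3(27) + 4(5) = 101  holds
(11) alpha + zeta = 27 + 11 = 38  holds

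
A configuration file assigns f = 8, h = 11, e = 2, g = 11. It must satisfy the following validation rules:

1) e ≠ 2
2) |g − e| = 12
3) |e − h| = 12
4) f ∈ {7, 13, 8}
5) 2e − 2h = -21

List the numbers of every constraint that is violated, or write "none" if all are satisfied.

Violated: 1, 2, 3, and 5.

1) e = 2, but 2 is required to differ  ✗
2) |11 − 2| = 9, not 12  ✗
3) |2 − 11| = 9, not 12  ✗
4) f = 8 is in {7, 13, 8}  ✓
5) 2e − 2h = 2(2) − 2(11) = -18, not -21  ✗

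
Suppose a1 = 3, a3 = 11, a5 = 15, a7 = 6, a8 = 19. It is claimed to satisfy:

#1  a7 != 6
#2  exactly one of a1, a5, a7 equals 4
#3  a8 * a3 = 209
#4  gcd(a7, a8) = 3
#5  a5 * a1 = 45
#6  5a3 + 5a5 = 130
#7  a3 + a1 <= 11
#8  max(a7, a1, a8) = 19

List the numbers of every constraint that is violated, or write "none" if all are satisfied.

#1 a7 = 6, but 6 is required to differ — does not hold.
#2 a1=3, a5=15, a7=6; 0 of them equal 4, not exactly one — does not hold.
#3 a8 * a3 = 19 * 11 = 209 — holds.
#4 gcd(6, 19) = 1, not 3 — does not hold.
#5 a5 * a1 = 15 * 3 = 45 — holds.
#6 5a3 + 5a5 = 5(11) + 5(15) = 130 — holds.
#7 a3 + a1 = 11 + 3 = 14; 14 > 11, bound 11 not met — does not hold.
#8 max(6, 3, 19) = 19 — holds.

Constraints 1, 2, 4, and 7 do not hold.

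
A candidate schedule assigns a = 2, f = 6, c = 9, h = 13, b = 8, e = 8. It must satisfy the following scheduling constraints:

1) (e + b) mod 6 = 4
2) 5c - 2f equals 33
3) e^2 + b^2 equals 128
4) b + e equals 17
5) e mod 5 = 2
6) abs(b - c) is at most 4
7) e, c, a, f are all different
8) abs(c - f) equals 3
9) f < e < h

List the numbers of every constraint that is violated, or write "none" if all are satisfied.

Constraints 4 and 5 are violated.

1) e + b = 16; 16 mod 6 = 4  holds
2) 5c - 2f = 5(9) - 2(6) = 33  holds
3) e^2 + b^2 = 8^2 + 8^2 = 64 + 64 = 128  holds
4) b + e = 8 + 8 = 16, not 17  fails
5) 8 mod 5 = 3, not 2  fails
6) abs(8 - 9) = 1; 1 ≤ 4  holds
7) values 8, 9, 2, 6 are pairwise distinct  holds
8) abs(9 - 6) = 3  holds
9) values 6 < 8 < 13  holds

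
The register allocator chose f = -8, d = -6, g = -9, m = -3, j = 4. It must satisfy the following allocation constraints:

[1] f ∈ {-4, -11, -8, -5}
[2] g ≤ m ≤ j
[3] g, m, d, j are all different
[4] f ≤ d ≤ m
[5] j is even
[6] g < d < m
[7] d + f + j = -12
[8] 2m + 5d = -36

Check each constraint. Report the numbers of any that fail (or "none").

[1] f = -8 is in {-4, -11, -8, -5}  true
[2] values -9 ≤ -3 ≤ 4  true
[3] values -9, -3, -6, 4 are pairwise distinct  true
[4] values -8 ≤ -6 ≤ -3  true
[5] j = 4 is even  true
[6] values -9 < -6 < -3  true
[7] d + f + j = -6 + (-8) + 4 = -10, not -12  false
[8] 2m + 5d = 2(-3) + 5(-6) = -36  true

Constraint 7 is violated.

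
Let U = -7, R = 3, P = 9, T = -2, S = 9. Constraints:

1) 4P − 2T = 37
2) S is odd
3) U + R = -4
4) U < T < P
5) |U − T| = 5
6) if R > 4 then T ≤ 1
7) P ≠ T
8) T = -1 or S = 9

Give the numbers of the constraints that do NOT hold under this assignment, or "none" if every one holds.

Constraint 1 does not hold.

1) 4P − 2T = 4(9) − 2(-2) = 40, not 37 — violated.
2) S = 9 is odd — satisfied.
3) U + R = -7 + 3 = -4 — satisfied.
4) values -7 < -2 < 9 — satisfied.
5) |-7 − (-2)| = 5 — satisfied.
6) R = 3, not > 4; antecedent false, conditional vacuously true — satisfied.
7) P = 9, T = -2; distinct — satisfied.
8) T = -2 ≠ -1, but S = 9 = 9 (second disjunct) — satisfied.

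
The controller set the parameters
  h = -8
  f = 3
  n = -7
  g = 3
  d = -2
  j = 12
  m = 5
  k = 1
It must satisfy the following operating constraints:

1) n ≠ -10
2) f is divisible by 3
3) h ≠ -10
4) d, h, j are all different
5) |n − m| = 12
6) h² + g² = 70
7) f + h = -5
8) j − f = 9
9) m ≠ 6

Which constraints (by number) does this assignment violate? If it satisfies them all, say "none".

The assignment fails constraint 6.

1) n = -7, and -7 ≠ -10  OK
2) 3 / 3 = 1, so 3 divides 3  OK
3) h = -8, and -8 ≠ -10  OK
4) values -2, -8, 12 are pairwise distinct  OK
5) |-7 − 5| = 12  OK
6) h² + g² = (-8)² + 3² = 64 + 9 = 73, not 70  FAIL
7) f + h = 3 + (-8) = -5  OK
8) j − f = 12 − 3 = 9  OK
9) m = 5, and 5 ≠ 6  OK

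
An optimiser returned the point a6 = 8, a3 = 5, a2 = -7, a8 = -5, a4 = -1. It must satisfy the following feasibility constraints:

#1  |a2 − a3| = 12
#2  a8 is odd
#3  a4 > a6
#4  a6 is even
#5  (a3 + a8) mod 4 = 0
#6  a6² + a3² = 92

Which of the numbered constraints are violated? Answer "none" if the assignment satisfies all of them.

The assignment fails constraints 3, 6.

#1 |-7 − 5| = 12 — holds.
#2 a8 = -5 is odd — holds.
#3 a4 = -1, a6 = 8; -1 ≤ 8 (want >) — fails.
#4 a6 = 8 is even — holds.
#5 a3 + a8 = 0; 0 mod 4 = 0 — holds.
#6 a6² + a3² = 8² + 5² = 64 + 25 = 89, not 92 — fails.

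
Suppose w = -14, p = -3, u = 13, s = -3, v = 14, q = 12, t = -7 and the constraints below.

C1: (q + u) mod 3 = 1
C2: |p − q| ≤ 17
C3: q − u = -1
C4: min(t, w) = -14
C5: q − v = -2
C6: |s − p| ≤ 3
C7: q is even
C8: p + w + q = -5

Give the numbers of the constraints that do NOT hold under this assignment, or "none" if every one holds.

None — every constraint holds.

C1: q + u = 25; 25 mod 3 = 1  ✔
C2: |-3 − 12| = 15; 15 ≤ 17  ✔
C3: q − u = 12 − 13 = -1  ✔
C4: min(-7, -14) = -14  ✔
C5: q − v = 12 − 14 = -2  ✔
C6: |-3 − (-3)| = 0; 0 ≤ 3  ✔
C7: q = 12 is even  ✔
C8: p + w + q = -3 + (-14) + 12 = -5  ✔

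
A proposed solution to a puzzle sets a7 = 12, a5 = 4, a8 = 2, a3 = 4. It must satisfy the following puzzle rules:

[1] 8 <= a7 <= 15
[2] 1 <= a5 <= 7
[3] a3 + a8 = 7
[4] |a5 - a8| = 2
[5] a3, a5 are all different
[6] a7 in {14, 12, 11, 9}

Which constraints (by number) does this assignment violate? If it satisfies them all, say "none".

[1] a7 = 12 lies in [8, 15] — satisfied.
[2] a5 = 4 lies in [1, 7] — satisfied.
[3] a3 + a8 = 4 + 2 = 6, not 7 — violated.
[4] |4 - 2| = 2 — satisfied.
[5] a3 = a5 = 4, not all different — violated.
[6] a7 = 12 is in {14, 12, 11, 9} — satisfied.

Constraints 3, 5 are violated.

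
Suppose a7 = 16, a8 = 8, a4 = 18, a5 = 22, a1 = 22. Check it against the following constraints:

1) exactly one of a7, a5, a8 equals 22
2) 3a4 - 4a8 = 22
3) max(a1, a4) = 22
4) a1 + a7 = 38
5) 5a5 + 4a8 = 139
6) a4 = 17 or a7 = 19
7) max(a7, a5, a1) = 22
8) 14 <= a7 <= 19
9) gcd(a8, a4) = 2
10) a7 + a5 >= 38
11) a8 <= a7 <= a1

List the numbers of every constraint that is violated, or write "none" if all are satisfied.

No — constraints 5 and 6 are not satisfied.

1) a7=16, a5=22, a8=8; 1 of them equals 22  ✓
2) 3a4 - 4a8 = 3(18) - 4(8) = 22  ✓
3) max(22, 18) = 22  ✓
4) a1 + a7 = 22 + 16 = 38  ✓
5) 5a5 + 4a8 = 5(22) + 4(8) = 142, not 139  ✗
6) a4 = 18 ≠ 17 and a7 = 16 ≠ 19; both disjuncts false  ✗
7) max(16, 22, 22) = 22  ✓
8) a7 = 16 lies in [14, 19]  ✓
9) gcd(8, 18) = 2  ✓
10) a7 + a5 = 16 + 22 = 38; 38 ≥ 38  ✓
11) values 8 <= 16 <= 22  ✓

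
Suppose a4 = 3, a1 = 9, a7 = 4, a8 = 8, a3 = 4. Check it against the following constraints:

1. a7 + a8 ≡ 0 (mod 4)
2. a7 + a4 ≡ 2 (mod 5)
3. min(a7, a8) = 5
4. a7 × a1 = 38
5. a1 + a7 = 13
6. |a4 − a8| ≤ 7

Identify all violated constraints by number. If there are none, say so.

No — constraints 3 and 4 are not satisfied.

1. a7 + a8 = 12; 12 mod 4 = 0  true
2. a7 + a4 = 7; 7 mod 5 = 2  true
3. min(4, 8) = 4, not 5  false
4. a7 × a1 = 4 × 9 = 36, not 38  false
5. a1 + a7 = 9 + 4 = 13  true
6. |3 − 8| = 5; 5 ≤ 7  true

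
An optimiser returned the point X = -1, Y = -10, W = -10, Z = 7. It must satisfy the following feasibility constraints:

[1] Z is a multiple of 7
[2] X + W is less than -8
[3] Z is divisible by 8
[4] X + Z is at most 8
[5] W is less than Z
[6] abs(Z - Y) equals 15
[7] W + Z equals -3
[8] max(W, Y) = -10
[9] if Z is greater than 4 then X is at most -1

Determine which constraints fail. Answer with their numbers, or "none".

[1] 7 / 7 = 1, so 7 divides 7  holds
[2] X + W = -1 + (-10) = -11; -11 < -8  holds
[3] 7 = 8*0 + 7, so 8 does not divide 7  fails
[4] X + Z = -1 + 7 = 6; 6 ≤ 8  holds
[5] W = -10, Z = 7; -10 < 7  holds
[6] abs(7 - (-10)) = 17, not 15  fails
[7] W + Z = -10 + 7 = -3  holds
[8] max(-10, -10) = -10  holds
[9] Z = 7 > 4, so we need X ≤ -1; X = -1 ≤ -1  holds

Constraints 3, 6 are violated.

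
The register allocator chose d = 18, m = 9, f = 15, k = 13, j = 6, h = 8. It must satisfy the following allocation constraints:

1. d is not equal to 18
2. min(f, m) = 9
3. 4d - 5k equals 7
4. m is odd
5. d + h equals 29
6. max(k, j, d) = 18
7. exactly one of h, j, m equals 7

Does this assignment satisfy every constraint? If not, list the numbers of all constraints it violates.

Constraints 1, 5, 7 are violated.

1. d = 18, but 18 is required to differ — fails.
2. min(15, 9) = 9 — holds.
3. 4d - 5k = 4(18) - 5(13) = 7 — holds.
4. m = 9 is odd — holds.
5. d + h = 18 + 8 = 26, not 29 — fails.
6. max(13, 6, 18) = 18 — holds.
7. h=8, j=6, m=9; 0 of them equal 7, not exactly one — fails.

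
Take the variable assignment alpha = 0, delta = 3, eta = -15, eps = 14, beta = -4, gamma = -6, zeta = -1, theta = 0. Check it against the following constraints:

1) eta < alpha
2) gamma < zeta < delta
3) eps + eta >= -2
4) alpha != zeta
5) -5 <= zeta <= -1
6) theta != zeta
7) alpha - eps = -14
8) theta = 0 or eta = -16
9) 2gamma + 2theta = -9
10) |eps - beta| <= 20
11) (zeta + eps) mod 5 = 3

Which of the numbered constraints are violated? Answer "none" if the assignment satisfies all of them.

1) eta = -15, alpha = 0; -15 < 0  OK
2) values -6 < -1 < 3  OK
3) eps + eta = 14 + (-15) = -1; -1 ≥ -2  OK
4) alpha = 0, zeta = -1; distinct  OK
5) zeta = -1 lies in [-5, -1]  OK
6) theta = 0, zeta = -1; distinct  OK
7) alpha - eps = 0 - 14 = -14  OK
8) theta = 0 = 0 (first disjunct)  OK
9) 2gamma + 2theta = 2(-6) + 2(0) = -12, not -9  FAIL
10) |14 - (-4)| = 18; 18 ≤ 20  OK
11) zeta + eps = 13; 13 mod 5 = 3  OK

Violated: 9.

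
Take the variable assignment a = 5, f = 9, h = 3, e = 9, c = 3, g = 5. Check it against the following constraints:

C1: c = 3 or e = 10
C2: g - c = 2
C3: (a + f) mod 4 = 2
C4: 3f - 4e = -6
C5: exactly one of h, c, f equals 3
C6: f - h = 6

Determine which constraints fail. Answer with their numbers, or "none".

No — constraints 4, 5 are not satisfied.

C1: c = 3 = 3 (first disjunct)  holds
C2: g - c = 5 - 3 = 2  holds
C3: a + f = 14; 14 mod 4 = 2  holds
C4: 3f - 4e = 3(9) - 4(9) = -9, not -6  fails
C5: h=3, c=3, f=9; 2 of them equal 3, not exactly one  fails
C6: f - h = 9 - 3 = 6  holds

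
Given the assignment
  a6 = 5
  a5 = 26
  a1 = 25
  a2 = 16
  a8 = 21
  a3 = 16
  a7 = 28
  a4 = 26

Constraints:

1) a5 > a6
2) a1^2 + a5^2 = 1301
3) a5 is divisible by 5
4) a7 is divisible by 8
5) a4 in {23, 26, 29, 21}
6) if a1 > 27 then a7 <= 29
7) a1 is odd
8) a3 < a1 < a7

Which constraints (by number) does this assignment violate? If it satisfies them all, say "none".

1) a5 = 26, a6 = 5; 26 > 5  ✓
2) a1^2 + a5^2 = 25^2 + 26^2 = 625 + 676 = 1301  ✓
3) 26 = 5*5 + 1, so 5 does not divide 26  ✗
4) 28 = 8*3 + 4, so 8 does not divide 28  ✗
5) a4 = 26 is in {23, 26, 29, 21}  ✓
6) a1 = 25, not > 27; antecedent false, conditional vacuously true  ✓
7) a1 = 25 is odd  ✓
8) values 16 < 25 < 28  ✓

No — constraints 3 and 4 are not satisfied.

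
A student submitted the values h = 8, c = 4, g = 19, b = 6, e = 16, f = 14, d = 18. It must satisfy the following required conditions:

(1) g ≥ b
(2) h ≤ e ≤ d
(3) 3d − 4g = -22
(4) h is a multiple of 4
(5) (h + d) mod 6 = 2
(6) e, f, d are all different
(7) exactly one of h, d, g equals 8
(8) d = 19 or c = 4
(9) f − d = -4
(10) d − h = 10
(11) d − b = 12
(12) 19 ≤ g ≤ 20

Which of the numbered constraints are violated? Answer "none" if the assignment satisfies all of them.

Yes — all constraints hold.

(1) g = 19, b = 6; 19 ≥ 6  OK
(2) values 8 ≤ 16 ≤ 18  OK
(3) 3d − 4g = 3(18) − 4(19) = -22  OK
(4) 8 / 4 = 2, so 4 divides 8  OK
(5) h + d = 26; 26 mod 6 = 2  OK
(6) values 16, 14, 18 are pairwise distinct  OK
(7) h=8, d=18, g=19; 1 of them equals 8  OK
(8) d = 18 ≠ 19, but c = 4 = 4 (second disjunct)  OK
(9) f − d = 14 − 18 = -4  OK
(10) d − h = 18 − 8 = 10  OK
(11) d − b = 18 − 6 = 12  OK
(12) g = 19 lies in [19, 20]  OK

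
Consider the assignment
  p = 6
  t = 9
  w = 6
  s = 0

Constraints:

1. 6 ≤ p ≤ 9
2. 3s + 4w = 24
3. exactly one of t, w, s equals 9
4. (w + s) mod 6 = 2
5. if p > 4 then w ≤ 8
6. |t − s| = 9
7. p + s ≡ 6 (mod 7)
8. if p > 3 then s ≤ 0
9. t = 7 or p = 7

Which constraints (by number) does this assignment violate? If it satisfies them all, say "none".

Violated: 4, 9.

1. p = 6 lies in [6, 9]  ✔
2. 3s + 4w = 3(0) + 4(6) = 24  ✔
3. t=9, w=6, s=0; 1 of them equals 9  ✔
4. w + s = 6; 6 mod 6 = 0, not 2  ✘
5. p = 6 > 4, so we need w ≤ 8; w = 6 ≤ 8  ✔
6. |9 − 0| = 9  ✔
7. p + s = 6; 6 mod 7 = 6  ✔
8. p = 6 > 3, so we need s ≤ 0; s = 0 ≤ 0  ✔
9. t = 9 ≠ 7 and p = 6 ≠ 7; both disjuncts false  ✘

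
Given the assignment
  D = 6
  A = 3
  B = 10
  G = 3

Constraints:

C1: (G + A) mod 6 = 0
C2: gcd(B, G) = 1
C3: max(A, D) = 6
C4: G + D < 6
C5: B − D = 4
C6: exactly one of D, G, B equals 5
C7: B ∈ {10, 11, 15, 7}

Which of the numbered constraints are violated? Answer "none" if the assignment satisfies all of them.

The assignment fails constraints 4 and 6.

C1: G + A = 6; 6 mod 6 = 0  holds
C2: gcd(10, 3) = 1  holds
C3: max(3, 6) = 6  holds
C4: G + D = 3 + 6 = 9; 9 ≥ 6, bound 6 not met  fails
C5: B − D = 10 − 6 = 4  holds
C6: D=6, G=3, B=10; 0 of them equal 5, not exactly one  fails
C7: B = 10 is in {10, 11, 15, 7}  holds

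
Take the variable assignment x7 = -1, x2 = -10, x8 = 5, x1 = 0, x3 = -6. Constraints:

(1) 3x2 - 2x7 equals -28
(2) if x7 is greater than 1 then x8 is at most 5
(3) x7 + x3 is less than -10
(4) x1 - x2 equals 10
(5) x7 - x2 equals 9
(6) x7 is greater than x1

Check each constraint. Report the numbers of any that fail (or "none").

No — constraints 3 and 6 are not satisfied.

(1) 3x2 - 2x7 = 3(-10) - 2(-1) = -28 — holds.
(2) x7 = -1, not > 1; antecedent false, conditional vacuously true — holds.
(3) x7 + x3 = -1 + (-6) = -7; -7 ≥ -10, bound -10 not met — fails.
(4) x1 - x2 = 0 - (-10) = 10 — holds.
(5) x7 - x2 = -1 - (-10) = 9 — holds.
(6) x7 = -1, x1 = 0; -1 ≤ 0 (want >) — fails.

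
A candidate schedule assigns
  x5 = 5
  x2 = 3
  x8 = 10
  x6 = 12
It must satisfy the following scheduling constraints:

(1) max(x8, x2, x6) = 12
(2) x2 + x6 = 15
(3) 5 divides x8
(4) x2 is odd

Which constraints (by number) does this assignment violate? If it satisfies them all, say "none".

(1) max(10, 3, 12) = 12  ✓
(2) x2 + x6 = 3 + 12 = 15  ✓
(3) 10 / 5 = 2, so 5 divides 10  ✓
(4) x2 = 3 is odd  ✓

No violations.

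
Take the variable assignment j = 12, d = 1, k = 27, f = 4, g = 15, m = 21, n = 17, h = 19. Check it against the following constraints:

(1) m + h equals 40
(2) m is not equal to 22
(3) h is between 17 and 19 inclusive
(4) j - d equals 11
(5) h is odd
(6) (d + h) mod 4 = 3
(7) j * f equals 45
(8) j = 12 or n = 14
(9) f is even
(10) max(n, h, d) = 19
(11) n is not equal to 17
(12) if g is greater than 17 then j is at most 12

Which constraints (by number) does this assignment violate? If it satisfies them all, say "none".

Constraints 6, 7, and 11 are violated.

(1) m + h = 21 + 19 = 40  ✔
(2) m = 21, and 21 ≠ 22  ✔
(3) h = 19 lies in [17, 19]  ✔
(4) j - d = 12 - 1 = 11  ✔
(5) h = 19 is odd  ✔
(6) d + h = 20; 20 mod 4 = 0, not 3  ✘
(7) j * f = 12 * 4 = 48, not 45  ✘
(8) j = 12 = 12 (first disjunct)  ✔
(9) f = 4 is even  ✔
(10) max(17, 19, 1) = 19  ✔
(11) n = 17, but 17 is required to differ  ✘
(12) g = 15, not > 17; antecedent false, conditional vacuously true  ✔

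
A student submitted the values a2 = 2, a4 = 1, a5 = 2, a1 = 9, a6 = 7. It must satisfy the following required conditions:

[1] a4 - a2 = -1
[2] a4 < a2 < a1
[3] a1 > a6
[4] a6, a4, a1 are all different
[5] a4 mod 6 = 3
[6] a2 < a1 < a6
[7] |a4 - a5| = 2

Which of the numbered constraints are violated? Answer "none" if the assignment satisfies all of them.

[1] a4 - a2 = 1 - 2 = -1 — satisfied.
[2] values 1 < 2 < 9 — satisfied.
[3] a1 = 9, a6 = 7; 9 > 7 — satisfied.
[4] values 7, 1, 9 are pairwise distinct — satisfied.
[5] 1 mod 6 = 1, not 3 — violated.
[6] values 2, 9, 7; a1 = 9 is not < a6 = 7 — violated.
[7] |1 - 2| = 1, not 2 — violated.

No — constraints 5, 6, and 7 are not satisfied.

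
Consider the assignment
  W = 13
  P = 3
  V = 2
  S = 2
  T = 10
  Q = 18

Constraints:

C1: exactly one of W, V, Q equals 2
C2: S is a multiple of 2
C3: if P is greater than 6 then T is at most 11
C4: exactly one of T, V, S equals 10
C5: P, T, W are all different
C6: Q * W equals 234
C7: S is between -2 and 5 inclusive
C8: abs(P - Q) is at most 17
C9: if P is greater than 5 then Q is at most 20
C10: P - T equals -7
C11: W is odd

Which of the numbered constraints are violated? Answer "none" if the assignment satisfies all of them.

Yes — all constraints hold.

C1: W=13, V=2, Q=18; 1 of them equals 2  true
C2: 2 / 2 = 1, so 2 divides 2  true
C3: P = 3, not > 6; antecedent false, conditional vacuously true  true
C4: T=10, V=2, S=2; 1 of them equals 10  true
C5: values 3, 10, 13 are pairwise distinct  true
C6: Q * W = 18 * 13 = 234  true
C7: S = 2 lies in [-2, 5]  true
C8: abs(3 - 18) = 15; 15 ≤ 17  true
C9: P = 3, not > 5; antecedent false, conditional vacuously true  true
C10: P - T = 3 - 10 = -7  true
C11: W = 13 is odd  true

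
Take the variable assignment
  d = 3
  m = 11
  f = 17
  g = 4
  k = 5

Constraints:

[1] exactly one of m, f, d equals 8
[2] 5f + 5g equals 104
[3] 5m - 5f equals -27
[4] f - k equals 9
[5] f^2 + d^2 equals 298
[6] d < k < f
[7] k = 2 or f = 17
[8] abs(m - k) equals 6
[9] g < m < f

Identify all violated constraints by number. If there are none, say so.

Constraints 1, 2, 3, and 4 do not hold.

[1] m=11, f=17, d=3; 0 of them equal 8, not exactly one  fails
[2] 5f + 5g = 5(17) + 5(4) = 105, not 104  fails
[3] 5m - 5f = 5(11) - 5(17) = -30, not -27  fails
[4] f - k = 17 - 5 = 12, not 9  fails
[5] f^2 + d^2 = 17^2 + 3^2 = 289 + 9 = 298  holds
[6] values 3 < 5 < 17  holds
[7] k = 5 ≠ 2, but f = 17 = 17 (second disjunct)  holds
[8] abs(11 - 5) = 6  holds
[9] values 4 < 11 < 17  holds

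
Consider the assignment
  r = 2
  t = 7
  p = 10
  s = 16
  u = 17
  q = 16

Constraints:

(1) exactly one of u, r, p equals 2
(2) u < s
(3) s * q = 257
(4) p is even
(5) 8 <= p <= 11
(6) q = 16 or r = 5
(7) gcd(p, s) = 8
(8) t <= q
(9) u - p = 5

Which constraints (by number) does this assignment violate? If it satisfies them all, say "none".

(1) u=17, r=2, p=10; 1 of them equals 2  ✔
(2) u = 17, s = 16; 17 ≥ 16 (want <)  ✘
(3) s * q = 16 * 16 = 256, not 257  ✘
(4) p = 10 is even  ✔
(5) p = 10 lies in [8, 11]  ✔
(6) q = 16 = 16 (first disjunct)  ✔
(7) gcd(10, 16) = 2, not 8  ✘
(8) t = 7, q = 16; 7 ≤ 16  ✔
(9) u - p = 17 - 10 = 7, not 5  ✘

Constraints 2, 3, 7, and 9 are violated.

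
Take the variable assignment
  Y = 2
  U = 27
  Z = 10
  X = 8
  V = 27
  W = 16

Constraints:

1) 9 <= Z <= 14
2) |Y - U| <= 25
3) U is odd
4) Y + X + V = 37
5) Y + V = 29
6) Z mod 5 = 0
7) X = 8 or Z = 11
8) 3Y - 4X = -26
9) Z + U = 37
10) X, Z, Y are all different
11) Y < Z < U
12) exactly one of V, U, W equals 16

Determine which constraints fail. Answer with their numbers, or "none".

1) Z = 10 lies in [9, 14]  OK
2) |2 - 27| = 25; 25 ≤ 25  OK
3) U = 27 is odd  OK
4) Y + X + V = 2 + 8 + 27 = 37  OK
5) Y + V = 2 + 27 = 29  OK
6) 10 mod 5 = 0  OK
7) X = 8 = 8 (first disjunct)  OK
8) 3Y - 4X = 3(2) - 4(8) = -26  OK
9) Z + U = 10 + 27 = 37  OK
10) values 8, 10, 2 are pairwise distinct  OK
11) values 2 < 10 < 27  OK
12) V=27, U=27, W=16; 1 of them equals 16  OK

None — every constraint holds.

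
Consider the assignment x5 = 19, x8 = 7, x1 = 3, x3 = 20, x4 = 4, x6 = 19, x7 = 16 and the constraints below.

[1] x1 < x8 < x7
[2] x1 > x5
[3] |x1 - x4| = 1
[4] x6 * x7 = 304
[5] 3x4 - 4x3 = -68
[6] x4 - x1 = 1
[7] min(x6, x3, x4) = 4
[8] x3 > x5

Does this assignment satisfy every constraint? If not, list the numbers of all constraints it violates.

No — constraint 2 is not satisfied.

[1] values 3 < 7 < 16 — OK.
[2] x1 = 3, x5 = 19; 3 ≤ 19 (want >) — violated.
[3] |3 - 4| = 1 — OK.
[4] x6 * x7 = 19 * 16 = 304 — OK.
[5] 3x4 - 4x3 = 3(4) - 4(20) = -68 — OK.
[6] x4 - x1 = 4 - 3 = 1 — OK.
[7] min(19, 20, 4) = 4 — OK.
[8] x3 = 20, x5 = 19; 20 > 19 — OK.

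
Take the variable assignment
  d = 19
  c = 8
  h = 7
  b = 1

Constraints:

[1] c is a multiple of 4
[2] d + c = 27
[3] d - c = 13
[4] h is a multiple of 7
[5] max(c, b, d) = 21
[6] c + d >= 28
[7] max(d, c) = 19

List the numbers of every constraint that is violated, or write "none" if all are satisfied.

[1] 8 / 4 = 2, so 4 divides 8  OK
[2] d + c = 19 + 8 = 27  OK
[3] d - c = 19 - 8 = 11, not 13  FAIL
[4] 7 / 7 = 1, so 7 divides 7  OK
[5] max(8, 1, 19) = 19, not 21  FAIL
[6] c + d = 8 + 19 = 27; 27 < 28, bound 28 not met  FAIL
[7] max(19, 8) = 19  OK

No — constraints 3, 5, and 6 are not satisfied.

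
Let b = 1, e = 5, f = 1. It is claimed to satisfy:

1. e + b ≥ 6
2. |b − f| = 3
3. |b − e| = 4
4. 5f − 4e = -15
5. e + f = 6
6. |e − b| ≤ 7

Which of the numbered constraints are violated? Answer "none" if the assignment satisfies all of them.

1. e + b = 5 + 1 = 6; 6 ≥ 6  OK
2. |1 − 1| = 0, not 3  FAIL
3. |1 − 5| = 4  OK
4. 5f − 4e = 5(1) − 4(5) = -15  OK
5. e + f = 5 + 1 = 6  OK
6. |5 − 1| = 4; 4 ≤ 7  OK

Violated: 2.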